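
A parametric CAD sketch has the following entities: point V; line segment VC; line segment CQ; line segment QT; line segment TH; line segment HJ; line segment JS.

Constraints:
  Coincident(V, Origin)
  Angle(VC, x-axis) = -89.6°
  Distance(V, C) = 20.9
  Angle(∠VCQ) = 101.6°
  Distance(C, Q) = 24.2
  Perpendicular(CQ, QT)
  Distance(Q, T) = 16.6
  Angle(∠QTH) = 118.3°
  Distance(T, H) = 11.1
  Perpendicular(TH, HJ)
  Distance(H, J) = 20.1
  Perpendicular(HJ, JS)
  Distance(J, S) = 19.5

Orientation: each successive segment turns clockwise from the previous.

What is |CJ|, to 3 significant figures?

6.43

V is at the origin; VC runs at -89.6° with length 20.9, so C = (0.146, -20.9). ∠VCQ = 101.6° gives CQ at -168° from the x-axis; with |CQ| = 24.2, Q = (-23.5, -25.9). The perpendicularity gives QT at right angles to CQ, so QT runs at 102°; with |QT| = 16.6, T = (-27.0, -9.69). ∠QTH = 118.3° gives TH at 40.3° from the x-axis; with |TH| = 11.1, H = (-18.5, -2.51). The perpendicularity gives HJ at right angles to TH, so HJ runs at -49.7°; with |HJ| = 20.1, J = (-5.51, -17.8). Then |CJ| = |J − C| = 6.43.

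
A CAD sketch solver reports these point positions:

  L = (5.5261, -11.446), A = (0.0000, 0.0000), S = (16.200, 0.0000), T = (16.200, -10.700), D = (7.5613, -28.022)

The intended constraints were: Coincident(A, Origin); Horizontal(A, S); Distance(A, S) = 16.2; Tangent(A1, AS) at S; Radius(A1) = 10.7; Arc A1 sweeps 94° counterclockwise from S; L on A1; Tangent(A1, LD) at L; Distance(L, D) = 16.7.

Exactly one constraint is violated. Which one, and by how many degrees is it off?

Tangent(A1, LD) at L — off by 3.00°.

A = (0.00, 0.00) ✓; A.y = 0.00, S.y = 0.00 ✓; |AS| = 16.20 ✓; ∠(TS, SA) = 90.00° ✓; |TS| = 10.70 ✓; bearing(T→L) − bearing(T→S) = 94.00° ✓; |TL| = 10.70 ✓; ∠(TL, LD) = 87.00° ✗; |LD| = 16.70 ✓.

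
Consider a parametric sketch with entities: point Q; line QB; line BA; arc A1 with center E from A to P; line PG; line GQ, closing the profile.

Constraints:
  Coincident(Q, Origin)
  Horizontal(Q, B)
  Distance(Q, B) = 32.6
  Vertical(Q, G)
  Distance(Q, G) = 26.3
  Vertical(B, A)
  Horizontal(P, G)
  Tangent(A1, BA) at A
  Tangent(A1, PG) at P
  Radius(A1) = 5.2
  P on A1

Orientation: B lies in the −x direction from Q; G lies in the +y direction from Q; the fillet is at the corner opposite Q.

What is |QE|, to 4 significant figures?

34.58

Q is at the origin; QB is horizontal with |QB| = 32.6 and B on the −x side, so B = (-32.60, 0.000). QG is vertical with |QG| = 26.3 and G on the +y side, so G = (0.000, 26.30). The virtual corner opposite Q is at (-32.60, 26.30). Since A1 is tangent to BA there, EA ⟂ BA and the tangent condition forces EP to be normal to PG, with radius 5.2, so the center E sits 5.2 in from both sides at E = (-27.40, 21.10). Then |QE| = |E − Q| = 34.58.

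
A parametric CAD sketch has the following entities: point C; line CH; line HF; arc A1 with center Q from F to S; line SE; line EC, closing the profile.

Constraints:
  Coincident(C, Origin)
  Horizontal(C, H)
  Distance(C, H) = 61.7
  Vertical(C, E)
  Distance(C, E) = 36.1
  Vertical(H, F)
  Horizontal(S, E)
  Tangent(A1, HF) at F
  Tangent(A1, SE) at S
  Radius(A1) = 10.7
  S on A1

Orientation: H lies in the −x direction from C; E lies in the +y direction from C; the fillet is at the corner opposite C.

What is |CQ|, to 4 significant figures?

56.98

CE is vertical with |CE| = 36.1 and E on the +y side, so E = (0.000, 36.10). The virtual corner opposite C is at (-61.70, 36.10). Since A1 is tangent to HF there, QF ⟂ HF and A1 meets SE tangentially, so QS is at right angles to SE, with radius 10.7, so the center Q sits 10.7 in from both sides at Q = (-51.00, 25.40). Then |CQ| = |Q − C| = 56.98.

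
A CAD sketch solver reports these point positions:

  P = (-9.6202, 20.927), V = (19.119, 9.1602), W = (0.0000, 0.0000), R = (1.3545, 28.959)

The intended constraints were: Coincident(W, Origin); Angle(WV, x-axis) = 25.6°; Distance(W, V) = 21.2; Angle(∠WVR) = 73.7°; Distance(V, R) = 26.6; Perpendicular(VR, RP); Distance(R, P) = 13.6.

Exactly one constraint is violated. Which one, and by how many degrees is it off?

Perpendicular(VR, RP) — off by 5.70°.

W = (0.00, 0.00) ✓; WV at 25.60° ✓; |WV| = 21.20 ✓; ∠WVR = 73.70° ✓; |VR| = 26.60 ✓; ∠(VR, RP) = 84.30° ✗; |RP| = 13.60 ✓.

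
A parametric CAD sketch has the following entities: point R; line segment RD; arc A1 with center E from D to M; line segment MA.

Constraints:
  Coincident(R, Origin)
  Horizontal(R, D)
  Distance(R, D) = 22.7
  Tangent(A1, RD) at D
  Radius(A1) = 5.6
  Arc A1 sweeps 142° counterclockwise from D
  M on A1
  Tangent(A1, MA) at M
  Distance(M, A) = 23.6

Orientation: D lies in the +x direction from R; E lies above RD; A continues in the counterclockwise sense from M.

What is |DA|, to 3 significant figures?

28.8

On A1, D sits at bearing -90° from E; a 142° counterclockwise sweep puts M at bearing 52°, so M = E + 5.6·(cos 52°, sin 52°) = (26.1, 10.0). The tangent condition forces EM to be normal to MA, so MA runs along (−sin 52°, cos 52°); with |MA| = 23.6, A = (7.55, 24.5). Then |DA| = |A − D| = 28.8.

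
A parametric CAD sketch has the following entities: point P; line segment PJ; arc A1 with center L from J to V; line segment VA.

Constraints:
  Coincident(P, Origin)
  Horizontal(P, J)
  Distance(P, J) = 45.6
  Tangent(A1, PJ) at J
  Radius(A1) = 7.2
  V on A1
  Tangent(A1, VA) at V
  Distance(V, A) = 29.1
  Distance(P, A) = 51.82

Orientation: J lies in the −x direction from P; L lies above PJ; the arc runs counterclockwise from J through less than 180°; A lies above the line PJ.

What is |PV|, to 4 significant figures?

39.02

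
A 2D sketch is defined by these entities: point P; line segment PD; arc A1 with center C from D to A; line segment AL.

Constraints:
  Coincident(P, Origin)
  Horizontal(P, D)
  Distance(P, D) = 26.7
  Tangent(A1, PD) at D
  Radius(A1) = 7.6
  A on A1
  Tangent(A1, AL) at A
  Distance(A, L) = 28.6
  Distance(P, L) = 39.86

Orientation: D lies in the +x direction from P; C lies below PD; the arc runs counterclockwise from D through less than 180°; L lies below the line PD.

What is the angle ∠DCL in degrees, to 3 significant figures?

162°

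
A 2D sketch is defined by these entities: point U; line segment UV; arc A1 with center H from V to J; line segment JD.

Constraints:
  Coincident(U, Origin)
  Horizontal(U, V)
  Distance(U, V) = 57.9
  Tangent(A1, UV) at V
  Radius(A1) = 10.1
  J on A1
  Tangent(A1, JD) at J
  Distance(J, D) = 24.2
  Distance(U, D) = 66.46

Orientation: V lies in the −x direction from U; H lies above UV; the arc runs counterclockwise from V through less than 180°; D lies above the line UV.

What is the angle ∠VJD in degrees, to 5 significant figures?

126.06°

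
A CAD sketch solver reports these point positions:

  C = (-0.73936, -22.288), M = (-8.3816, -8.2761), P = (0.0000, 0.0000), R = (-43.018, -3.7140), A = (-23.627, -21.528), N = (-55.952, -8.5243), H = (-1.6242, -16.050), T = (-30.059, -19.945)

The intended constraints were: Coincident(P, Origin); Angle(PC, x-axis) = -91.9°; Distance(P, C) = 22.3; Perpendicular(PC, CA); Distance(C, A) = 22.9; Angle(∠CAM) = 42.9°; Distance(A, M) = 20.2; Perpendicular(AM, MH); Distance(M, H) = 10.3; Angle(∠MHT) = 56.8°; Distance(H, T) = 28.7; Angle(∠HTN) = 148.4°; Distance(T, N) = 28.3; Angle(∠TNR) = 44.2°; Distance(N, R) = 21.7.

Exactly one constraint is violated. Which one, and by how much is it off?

Distance(N, R) = 21.7 — off by 7.90.

P = (0.00, 0.00) ✓; PC at -91.90° ✓; |PC| = 22.30 ✓; ∠(PC, CA) = 90.00° ✓; |CA| = 22.90 ✓; ∠CAM = 42.90° ✓; |AM| = 20.20 ✓; ∠(AM, MH) = 90.00° ✓; |MH| = 10.30 ✓; ∠MHT = 56.80° ✓; |HT| = 28.70 ✓; ∠HTN = 148.4° ✓; |TN| = 28.30 ✓; ∠TNR = 44.20° ✓; |NR| = 13.80 ✗.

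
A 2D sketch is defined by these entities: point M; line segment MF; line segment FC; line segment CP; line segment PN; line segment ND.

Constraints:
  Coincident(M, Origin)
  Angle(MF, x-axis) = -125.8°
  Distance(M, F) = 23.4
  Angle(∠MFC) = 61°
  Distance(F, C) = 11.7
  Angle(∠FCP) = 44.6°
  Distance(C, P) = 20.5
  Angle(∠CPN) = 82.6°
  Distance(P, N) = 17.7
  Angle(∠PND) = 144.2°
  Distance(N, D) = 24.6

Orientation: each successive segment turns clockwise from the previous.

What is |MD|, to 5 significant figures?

51.538

∠CPN = 82.6° gives PN at -117.60° from the x-axis; with |PN| = 17.7, N = (-7.6309, -31.157). ∠PND = 144.2° gives ND at -153.40° from the x-axis; with |ND| = 24.6, D = (-29.627, -42.172). Then |MD| = |D − M| = 51.538.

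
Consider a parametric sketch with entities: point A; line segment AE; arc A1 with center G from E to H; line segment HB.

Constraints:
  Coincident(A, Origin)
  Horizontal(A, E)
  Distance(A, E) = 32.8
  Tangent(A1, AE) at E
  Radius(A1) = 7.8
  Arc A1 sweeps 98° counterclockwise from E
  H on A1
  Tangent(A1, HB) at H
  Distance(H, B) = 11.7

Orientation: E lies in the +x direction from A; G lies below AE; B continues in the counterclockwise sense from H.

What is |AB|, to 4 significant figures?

33.65

A is at the origin; A and E share the same y with |AE| = 32.8 and E on the +x side, so E = (32.80, 0.000). The tangent condition forces GE to be normal to AE, so G = E + (0, -7.8) = (32.80, -7.800). On A1, E sits at bearing 90° from G; a 98° counterclockwise sweep puts H at bearing 188°, so H = G + 7.8·(cos 188°, sin 188°) = (25.08, -8.886). The tangent condition forces GH to be normal to HB, so HB runs along (−sin 188°, cos 188°); with |HB| = 11.7, B = (26.70, -20.47). Then |AB| = |B − A| = 33.65.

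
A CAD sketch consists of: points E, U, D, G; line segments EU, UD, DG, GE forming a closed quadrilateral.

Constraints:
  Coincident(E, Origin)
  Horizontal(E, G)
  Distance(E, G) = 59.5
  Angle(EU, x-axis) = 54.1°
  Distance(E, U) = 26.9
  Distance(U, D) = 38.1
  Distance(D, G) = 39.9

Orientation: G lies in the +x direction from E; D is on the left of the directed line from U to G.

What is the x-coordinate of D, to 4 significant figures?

49.90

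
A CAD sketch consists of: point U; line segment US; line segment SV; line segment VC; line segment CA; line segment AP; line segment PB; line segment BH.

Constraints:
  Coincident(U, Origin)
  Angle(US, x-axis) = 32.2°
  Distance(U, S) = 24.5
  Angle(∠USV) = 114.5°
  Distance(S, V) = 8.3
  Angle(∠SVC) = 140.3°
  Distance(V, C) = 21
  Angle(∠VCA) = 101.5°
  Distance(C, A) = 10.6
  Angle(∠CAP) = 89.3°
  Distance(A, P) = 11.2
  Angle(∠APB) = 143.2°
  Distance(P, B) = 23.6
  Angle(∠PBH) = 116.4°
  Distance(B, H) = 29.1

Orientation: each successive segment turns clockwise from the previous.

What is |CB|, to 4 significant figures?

30.18

U is at the origin; US runs at 32.2° with length 24.5, so S = (20.73, 13.06). ∠USV = 114.5° gives SV at -33.30° from the x-axis; with |SV| = 8.3, V = (27.67, 8.499). ∠SVC = 140.3° gives VC at -73.00° from the x-axis; with |VC| = 21.0, C = (33.81, -11.58). ∠VCA = 101.5° gives CA at -151.5° from the x-axis; with |CA| = 10.6, A = (24.49, -16.64). ∠CAP = 89.3° gives AP at 117.8° from the x-axis; with |AP| = 11.2, P = (19.27, -6.734). ∠APB = 143.2° gives PB at 81.00° from the x-axis; with |PB| = 23.6, B = (22.96, 16.58). Then |CB| = |B − C| = 30.18.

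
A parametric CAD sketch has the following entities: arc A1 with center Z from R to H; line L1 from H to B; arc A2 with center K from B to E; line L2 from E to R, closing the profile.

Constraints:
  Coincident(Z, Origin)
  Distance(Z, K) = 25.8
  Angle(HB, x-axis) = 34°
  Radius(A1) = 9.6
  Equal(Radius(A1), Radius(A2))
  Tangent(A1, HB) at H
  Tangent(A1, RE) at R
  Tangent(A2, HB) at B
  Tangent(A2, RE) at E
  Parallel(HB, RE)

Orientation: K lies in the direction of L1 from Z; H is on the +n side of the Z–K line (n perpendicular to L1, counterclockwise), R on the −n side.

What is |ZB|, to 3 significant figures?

27.5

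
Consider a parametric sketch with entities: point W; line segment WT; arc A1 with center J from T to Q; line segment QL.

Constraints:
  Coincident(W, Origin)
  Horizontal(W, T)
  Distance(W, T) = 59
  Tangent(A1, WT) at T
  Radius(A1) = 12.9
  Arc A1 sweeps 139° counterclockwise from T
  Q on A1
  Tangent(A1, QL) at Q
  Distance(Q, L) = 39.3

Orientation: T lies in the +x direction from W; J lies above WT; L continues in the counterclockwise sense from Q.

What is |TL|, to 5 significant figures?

52.855

W is at the origin; W and T share the same y with |WT| = 59.0 and T on the +x side, so T = (59.000, 0.0000). Since A1 is tangent to WT there, JT ⟂ WT, so J = T + (0, 12.9) = (59.000, 12.900). On A1, T sits at bearing -90° from J; a 139° counterclockwise sweep puts Q at bearing 49°, so Q = J + 12.9·(cos 49°, sin 49°) = (67.463, 22.636). Since A1 is tangent to QL there, JQ ⟂ QL, so QL runs along (−sin 49°, cos 49°); with |QL| = 39.3, L = (37.803, 48.419). Then |TL| = |L − T| = 52.855.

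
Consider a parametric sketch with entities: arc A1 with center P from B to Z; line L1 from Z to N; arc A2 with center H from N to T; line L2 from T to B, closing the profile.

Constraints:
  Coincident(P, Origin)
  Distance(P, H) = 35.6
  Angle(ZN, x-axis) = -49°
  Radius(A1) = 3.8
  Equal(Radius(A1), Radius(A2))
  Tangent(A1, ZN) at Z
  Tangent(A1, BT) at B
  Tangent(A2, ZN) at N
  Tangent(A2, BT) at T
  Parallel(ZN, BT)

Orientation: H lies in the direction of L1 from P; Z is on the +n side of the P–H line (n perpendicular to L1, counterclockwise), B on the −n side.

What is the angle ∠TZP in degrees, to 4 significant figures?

77.95°

Tangency of A1 to both parallel lines with radius 3.8 puts Z and B at P ± 3.8·n: Z = (2.868, 2.493), B = (-2.868, -2.493). Equal radii place N and T the same way about H: N = H + 3.8·n = (26.22, -24.37), T = H − 3.8·n = (20.49, -29.36). Then cos ∠TZP = ZT·ZP / (|ZT||ZP|), giving 77.95°.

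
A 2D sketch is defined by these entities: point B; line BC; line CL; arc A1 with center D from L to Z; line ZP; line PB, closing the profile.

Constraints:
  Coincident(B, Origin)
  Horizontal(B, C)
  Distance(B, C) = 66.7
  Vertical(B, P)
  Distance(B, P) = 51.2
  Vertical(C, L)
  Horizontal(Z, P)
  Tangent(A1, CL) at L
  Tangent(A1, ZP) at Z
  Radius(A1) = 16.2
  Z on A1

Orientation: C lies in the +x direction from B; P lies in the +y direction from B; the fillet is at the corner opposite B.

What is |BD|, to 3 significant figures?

61.4

B is at the origin; B and C share the same y with |BC| = 66.7 and C on the +x side, so C = (66.7, 0.00). B and P share the same x with |BP| = 51.2 and P on the +y side, so P = (0.00, 51.2). The virtual corner opposite B is at (66.7, 51.2). A1 meets CL tangentially, so DL is at right angles to CL and tangency of A1 to ZP means the radius DZ is perpendicular to ZP, with radius 16.2, so the center D sits 16.2 in from both sides at D = (50.5, 35.0). Then |BD| = |D − B| = 61.4.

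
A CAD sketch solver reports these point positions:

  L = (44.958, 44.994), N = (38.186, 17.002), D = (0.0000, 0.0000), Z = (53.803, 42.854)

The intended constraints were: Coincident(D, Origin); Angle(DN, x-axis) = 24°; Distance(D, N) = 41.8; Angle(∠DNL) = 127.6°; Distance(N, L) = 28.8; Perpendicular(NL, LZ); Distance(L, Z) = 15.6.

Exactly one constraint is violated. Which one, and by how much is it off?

Distance(L, Z) = 15.6 — off by 6.50.

D = (0.00, 0.00) ✓; DN at 24.00° ✓; |DN| = 41.80 ✓; ∠DNL = 127.6° ✓; |NL| = 28.80 ✓; ∠(NL, LZ) = 90.00° ✓; |LZ| = 9.100 ✗.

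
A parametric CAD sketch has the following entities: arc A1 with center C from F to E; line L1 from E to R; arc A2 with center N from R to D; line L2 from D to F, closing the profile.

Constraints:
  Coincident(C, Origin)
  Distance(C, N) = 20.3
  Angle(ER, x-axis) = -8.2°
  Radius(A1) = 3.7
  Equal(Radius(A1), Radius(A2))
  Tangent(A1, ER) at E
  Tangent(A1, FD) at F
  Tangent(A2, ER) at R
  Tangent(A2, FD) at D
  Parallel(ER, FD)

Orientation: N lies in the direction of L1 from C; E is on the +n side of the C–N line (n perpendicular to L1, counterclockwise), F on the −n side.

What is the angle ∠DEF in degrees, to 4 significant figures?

69.97°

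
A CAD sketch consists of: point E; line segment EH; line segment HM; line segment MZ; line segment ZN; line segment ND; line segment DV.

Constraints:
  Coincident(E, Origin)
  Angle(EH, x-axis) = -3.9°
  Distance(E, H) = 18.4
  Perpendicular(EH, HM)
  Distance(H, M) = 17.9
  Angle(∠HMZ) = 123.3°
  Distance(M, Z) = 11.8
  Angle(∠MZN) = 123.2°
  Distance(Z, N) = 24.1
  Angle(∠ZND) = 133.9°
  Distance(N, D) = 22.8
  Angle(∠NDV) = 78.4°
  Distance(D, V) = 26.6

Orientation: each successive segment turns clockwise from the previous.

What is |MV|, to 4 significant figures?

31.65

E is at the origin; EH runs at -3.9° with length 18.4, so H = (18.36, -1.251). The perpendicularity gives HM at right angles to EH, so HM runs at -93.90°; with |HM| = 17.9, M = (17.14, -19.11). ∠HMZ = 123.3° gives MZ at -150.6° from the x-axis; with |MZ| = 11.8, Z = (6.860, -24.90). ∠MZN = 123.2° gives ZN at 152.6° from the x-axis; with |ZN| = 24.1, N = (-14.54, -13.81). ∠ZND = 133.9° gives ND at 106.5° from the x-axis; with |ND| = 22.8, D = (-21.01, 8.049). ∠NDV = 78.4° gives DV at 4.900° from the x-axis; with |DV| = 26.6, V = (5.490, 10.32). Then |MV| = |V − M| = 31.65.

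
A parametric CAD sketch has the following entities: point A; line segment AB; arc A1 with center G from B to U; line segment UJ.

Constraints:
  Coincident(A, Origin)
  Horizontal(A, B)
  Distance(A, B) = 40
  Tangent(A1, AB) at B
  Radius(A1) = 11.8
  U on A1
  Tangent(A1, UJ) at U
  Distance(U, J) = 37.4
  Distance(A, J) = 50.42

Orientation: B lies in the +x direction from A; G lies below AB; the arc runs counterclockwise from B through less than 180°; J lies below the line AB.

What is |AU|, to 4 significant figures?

29.96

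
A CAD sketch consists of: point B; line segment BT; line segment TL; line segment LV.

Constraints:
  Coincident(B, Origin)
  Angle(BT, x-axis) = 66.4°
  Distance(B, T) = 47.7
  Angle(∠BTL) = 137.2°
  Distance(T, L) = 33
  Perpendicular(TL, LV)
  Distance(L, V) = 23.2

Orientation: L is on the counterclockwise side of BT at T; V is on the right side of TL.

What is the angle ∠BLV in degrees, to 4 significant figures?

115.5°

B is at the origin; BT runs at 66.4° with length 47.7, so T = 47.7·(cos 66.4°, sin 66.4°) = (19.10, 43.71). ∠BTL = 137.2°, so TL runs at 66.4° + (180° − 137.2°) = 109.2° from the x-axis; with |TL| = 33.0, L = T + 33.0·(cos 109.2°, sin 109.2°) = (8.244, 74.87). TL ⟂ LV; with |LV| = 23.2 on the right of TL, V = L + 23.2·(0.9444, 0.3289) = (30.15, 82.50). Then cos ∠BLV = LB·LV / (|LB||LV|), giving 115.5°.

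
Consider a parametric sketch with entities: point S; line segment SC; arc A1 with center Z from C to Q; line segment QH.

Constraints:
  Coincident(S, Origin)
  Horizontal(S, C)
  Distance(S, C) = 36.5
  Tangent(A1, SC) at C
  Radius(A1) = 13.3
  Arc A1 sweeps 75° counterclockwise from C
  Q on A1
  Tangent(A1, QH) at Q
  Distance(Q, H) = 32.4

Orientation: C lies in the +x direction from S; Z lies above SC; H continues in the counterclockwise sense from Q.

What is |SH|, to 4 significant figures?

70.90

S is at the origin; S and C share the same y with |SC| = 36.5 and C on the +x side, so C = (36.50, 0.000). The tangent condition forces ZC to be normal to SC, so Z = C + (0, 13.3) = (36.50, 13.30). On A1, C sits at bearing -90° from Z; a 75° counterclockwise sweep puts Q at bearing -15°, so Q = Z + 13.3·(cos -15°, sin -15°) = (49.35, 9.858). Since A1 is tangent to QH there, ZQ ⟂ QH, so QH runs along (−sin -15°, cos -15°); with |QH| = 32.4, H = (57.73, 41.15). Then |SH| = |H − S| = 70.90.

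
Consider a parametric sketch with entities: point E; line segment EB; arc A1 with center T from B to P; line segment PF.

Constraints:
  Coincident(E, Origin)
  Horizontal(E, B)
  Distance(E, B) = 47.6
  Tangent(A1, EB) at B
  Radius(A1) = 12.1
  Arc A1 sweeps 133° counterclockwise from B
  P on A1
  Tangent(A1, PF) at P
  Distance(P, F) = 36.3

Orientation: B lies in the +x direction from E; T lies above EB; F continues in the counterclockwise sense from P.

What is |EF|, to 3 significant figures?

56.6

E is at the origin; E and B share the same y with |EB| = 47.6 and B on the +x side, so B = (47.6, 0.00). Since A1 is tangent to EB there, TB ⟂ EB, so T = B + (0, 12.1) = (47.6, 12.1). On A1, B sits at bearing -90° from T; a 133° counterclockwise sweep puts P at bearing 43°, so P = T + 12.1·(cos 43°, sin 43°) = (56.4, 20.4). The tangent condition forces TP to be normal to PF, so PF runs along (−sin 43°, cos 43°); with |PF| = 36.3, F = (31.7, 46.9). Then |EF| = |F − E| = 56.6.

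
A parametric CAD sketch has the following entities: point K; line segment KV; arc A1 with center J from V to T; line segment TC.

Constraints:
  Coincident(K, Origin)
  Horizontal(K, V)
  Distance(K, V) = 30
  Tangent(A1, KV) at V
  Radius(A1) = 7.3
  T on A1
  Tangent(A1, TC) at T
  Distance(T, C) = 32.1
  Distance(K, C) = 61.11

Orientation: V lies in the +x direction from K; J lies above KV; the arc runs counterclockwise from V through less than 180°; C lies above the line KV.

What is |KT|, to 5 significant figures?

36.495

Checks: K = (0.00, 0.00) ✓; ∠(JV, VK) = 90.00° ✓; |JT| = 7.300 ✓; ∠(JT, TC) = 90.00° ✓; |TC| = 32.10 ✓; |KC| = 61.11 ✓.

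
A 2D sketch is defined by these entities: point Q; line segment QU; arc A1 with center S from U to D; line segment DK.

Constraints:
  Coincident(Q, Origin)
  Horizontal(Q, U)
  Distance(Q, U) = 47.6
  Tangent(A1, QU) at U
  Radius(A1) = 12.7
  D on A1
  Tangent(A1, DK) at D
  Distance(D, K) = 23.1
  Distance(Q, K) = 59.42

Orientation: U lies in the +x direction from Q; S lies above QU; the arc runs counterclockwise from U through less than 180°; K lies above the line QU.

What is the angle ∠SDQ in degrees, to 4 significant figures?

15.74°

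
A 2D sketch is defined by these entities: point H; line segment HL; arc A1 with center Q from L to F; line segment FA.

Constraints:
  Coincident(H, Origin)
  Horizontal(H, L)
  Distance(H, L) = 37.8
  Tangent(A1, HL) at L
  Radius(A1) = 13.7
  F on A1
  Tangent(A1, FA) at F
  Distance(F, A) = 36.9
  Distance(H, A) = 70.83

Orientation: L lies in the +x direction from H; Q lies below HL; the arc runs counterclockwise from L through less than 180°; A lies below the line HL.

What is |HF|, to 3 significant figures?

34.5

H is at the origin; H and L share the same y with |HL| = 37.8 and L on the +x side, so L = (37.8, 0.00). Tangency of A1 to HL means the radius QL is perpendicular to HL, so Q = L + (0, -13.7) = (37.8, -13.7). Since QF ⟂ FA (tangency), |QA| = √(13.7² + 36.9²) = 39.4 regardless of where F sits on A1. So A lies on both circle(H, 70.83) and circle(Q, 39.4); the below-HL intersection is A = (48.6, -51.6). F is the foot of the tangent from A: F = (26.7, -21.8).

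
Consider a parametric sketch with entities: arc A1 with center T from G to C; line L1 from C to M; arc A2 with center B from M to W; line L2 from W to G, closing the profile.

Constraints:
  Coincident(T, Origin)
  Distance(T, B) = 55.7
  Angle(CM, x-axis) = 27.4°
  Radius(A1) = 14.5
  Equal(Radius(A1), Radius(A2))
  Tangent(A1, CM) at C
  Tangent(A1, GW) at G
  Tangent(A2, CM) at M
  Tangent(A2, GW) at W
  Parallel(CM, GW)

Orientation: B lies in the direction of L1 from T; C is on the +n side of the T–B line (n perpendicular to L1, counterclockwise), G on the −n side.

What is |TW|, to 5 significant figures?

57.556

The slot axis is L1's direction at 27.4°, so u = (cos 27.4°, sin 27.4°) = (0.88782, 0.46020) and n = (−sin 27.4°, cos 27.4°) = (-0.46020, 0.88782). T is at the origin and B lies 55.7 along u from T, so B = 55.7·u = (49.451, 25.633). Tangency of A1 to both parallel lines with radius 14.5 puts C and G at T ± 14.5·n: C = (-6.6729, 12.873), G = (6.6729, -12.873). Equal radii place M and W the same way about B: M = B + 14.5·n = (42.778, 38.506), W = B − 14.5·n = (56.124, 12.760). Then |TW| = |W − T| = 57.556.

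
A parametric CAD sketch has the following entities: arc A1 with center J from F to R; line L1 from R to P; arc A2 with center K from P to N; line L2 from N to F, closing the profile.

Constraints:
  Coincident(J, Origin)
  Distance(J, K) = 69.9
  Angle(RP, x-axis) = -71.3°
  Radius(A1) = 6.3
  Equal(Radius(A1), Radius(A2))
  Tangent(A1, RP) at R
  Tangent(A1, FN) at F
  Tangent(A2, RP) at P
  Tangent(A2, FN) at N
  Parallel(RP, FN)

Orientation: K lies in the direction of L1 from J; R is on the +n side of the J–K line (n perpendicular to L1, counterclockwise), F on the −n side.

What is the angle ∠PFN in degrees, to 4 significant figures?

10.22°

Tangency of A1 to both parallel lines with radius 6.3 puts R and F at J ± 6.3·n: R = (5.967, 2.020), F = (-5.967, -2.020). Equal radii place P and N the same way about K: P = K + 6.3·n = (28.38, -64.19), N = K − 6.3·n = (16.44, -68.23). Then cos ∠PFN = FP·FN / (|FP||FN|), giving 10.22°.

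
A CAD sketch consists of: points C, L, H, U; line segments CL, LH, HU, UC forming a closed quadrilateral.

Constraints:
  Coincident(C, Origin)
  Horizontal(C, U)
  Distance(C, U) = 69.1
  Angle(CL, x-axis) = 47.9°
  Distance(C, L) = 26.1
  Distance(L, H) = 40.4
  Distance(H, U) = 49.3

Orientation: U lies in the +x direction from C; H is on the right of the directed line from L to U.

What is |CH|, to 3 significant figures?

31.7

C is at the origin; C and U share the same y with |CU| = 69.1 and U in +x, so U = (69.1, 0). CL runs at 47.9° with |CL| = 26.1, so L = (17.5, 19.4). H is determined by |LH| = 40.4 and |HU| = 49.3 together: it lies at the intersection of circle(L, 40.4) and circle(U, 49.3). With |LU| = 55.1, the foot of the radical line on LU is 20.3 from L and the perpendicular offset is √(40.4² − 20.3²) = 34.9. Taking the right-of-LU solution: H = (24.2, -20.5).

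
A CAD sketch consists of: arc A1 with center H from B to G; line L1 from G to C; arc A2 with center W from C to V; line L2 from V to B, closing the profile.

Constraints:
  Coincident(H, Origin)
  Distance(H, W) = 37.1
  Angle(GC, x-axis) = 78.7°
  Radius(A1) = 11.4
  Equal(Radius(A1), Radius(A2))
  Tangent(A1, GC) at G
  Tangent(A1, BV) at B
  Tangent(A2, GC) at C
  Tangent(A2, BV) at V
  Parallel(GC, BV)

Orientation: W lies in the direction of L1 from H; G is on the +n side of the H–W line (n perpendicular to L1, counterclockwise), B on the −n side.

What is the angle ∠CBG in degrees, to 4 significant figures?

58.43°

The slot axis is L1's direction at 78.7°, so u = (cos 78.7°, sin 78.7°) = (0.1959, 0.9806) and n = (−sin 78.7°, cos 78.7°) = (-0.9806, 0.1959). H is at the origin and W lies 37.1 along u from H, so W = 37.1·u = (7.270, 36.38). Tangency of A1 to both parallel lines with radius 11.4 puts G and B at H ± 11.4·n: G = (-11.18, 2.234), B = (11.18, -2.234). Equal radii place C and V the same way about W: C = W + 11.4·n = (-3.909, 38.61), V = W − 11.4·n = (18.45, 34.15). Then cos ∠CBG = BC·BG / (|BC||BG|), giving 58.43°.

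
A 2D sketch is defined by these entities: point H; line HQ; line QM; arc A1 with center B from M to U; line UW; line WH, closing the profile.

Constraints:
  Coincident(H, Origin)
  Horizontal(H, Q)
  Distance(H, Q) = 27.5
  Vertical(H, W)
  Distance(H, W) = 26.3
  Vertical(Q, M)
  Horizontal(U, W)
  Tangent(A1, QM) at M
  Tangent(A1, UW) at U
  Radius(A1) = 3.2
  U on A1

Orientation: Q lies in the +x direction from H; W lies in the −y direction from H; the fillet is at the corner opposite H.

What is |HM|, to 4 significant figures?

35.91

H is at the origin; HQ is horizontal with |HQ| = 27.5 and Q on the +x side, so Q = (27.50, 0.000). HW is vertical with |HW| = 26.3 and W on the −y side, so W = (0.000, -26.30). The virtual corner opposite H is at (27.50, -26.30). The tangent condition forces BM to be normal to QM and since A1 is tangent to UW there, BU ⟂ UW, with radius 3.2, so the center B sits 3.2 in from both sides at B = (24.30, -23.10). That places the tangent points at M = (27.50, -23.10) on QM and U = (24.30, -26.30) on UW. Then |HM| = |M − H| = 35.91.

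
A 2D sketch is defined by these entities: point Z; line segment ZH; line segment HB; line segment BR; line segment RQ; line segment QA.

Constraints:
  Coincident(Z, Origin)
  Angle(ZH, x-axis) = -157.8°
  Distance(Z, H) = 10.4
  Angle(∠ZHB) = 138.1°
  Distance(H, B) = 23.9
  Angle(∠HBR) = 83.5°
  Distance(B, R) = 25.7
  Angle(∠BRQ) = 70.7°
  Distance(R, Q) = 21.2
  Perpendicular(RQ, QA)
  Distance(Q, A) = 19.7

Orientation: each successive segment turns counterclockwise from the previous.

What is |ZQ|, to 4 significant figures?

13.44

Z is at the origin; ZH runs at -157.8° with length 10.4, so H = (-9.629, -3.930). ∠ZHB = 138.1° gives HB at -115.9° from the x-axis; with |HB| = 23.9, B = (-20.07, -25.43). ∠HBR = 83.5° gives BR at -19.40° from the x-axis; with |BR| = 25.7, R = (4.172, -33.97). ∠BRQ = 70.7° gives RQ at 89.90° from the x-axis; with |RQ| = 21.2, Q = (4.209, -12.77). Then |ZQ| = |Q − Z| = 13.44.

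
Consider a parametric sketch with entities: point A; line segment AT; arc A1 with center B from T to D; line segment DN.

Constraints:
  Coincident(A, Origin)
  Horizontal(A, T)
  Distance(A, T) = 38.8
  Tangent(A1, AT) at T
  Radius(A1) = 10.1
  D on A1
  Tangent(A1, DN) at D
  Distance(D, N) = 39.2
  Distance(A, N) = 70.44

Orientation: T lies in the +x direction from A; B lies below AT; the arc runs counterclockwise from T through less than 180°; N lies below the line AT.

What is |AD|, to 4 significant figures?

33.92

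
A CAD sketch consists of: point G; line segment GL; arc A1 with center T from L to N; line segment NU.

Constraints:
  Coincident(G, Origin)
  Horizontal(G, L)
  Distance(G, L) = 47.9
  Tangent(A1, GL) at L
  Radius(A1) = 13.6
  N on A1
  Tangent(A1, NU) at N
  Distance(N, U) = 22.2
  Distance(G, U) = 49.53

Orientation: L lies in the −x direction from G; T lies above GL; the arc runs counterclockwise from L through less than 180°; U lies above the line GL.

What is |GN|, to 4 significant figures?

36.89

G is at the origin; GL is horizontal with |GL| = 47.9 and L on the −x side, so L = (-47.90, 0.000). A1 meets GL tangentially, so TL is at right angles to GL, so T = L + (0, 13.6) = (-47.90, 13.60). Since TN ⟂ NU (tangency), |TU| = √(13.6² + 22.2²) = 26.03 regardless of where N sits on A1. So U lies on both circle(G, 49.53) and circle(T, 26.03); the above-GL intersection is U = (-34.26, 35.77). N is the foot of the tangent from U: N = (-34.30, 13.57).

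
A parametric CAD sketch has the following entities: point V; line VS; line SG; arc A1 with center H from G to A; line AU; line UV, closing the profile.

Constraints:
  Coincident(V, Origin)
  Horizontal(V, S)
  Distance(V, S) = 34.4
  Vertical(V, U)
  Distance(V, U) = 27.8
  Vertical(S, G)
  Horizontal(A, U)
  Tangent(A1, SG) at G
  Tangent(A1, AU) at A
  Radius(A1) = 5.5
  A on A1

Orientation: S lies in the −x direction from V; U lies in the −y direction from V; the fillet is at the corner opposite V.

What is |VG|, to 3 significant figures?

41.0

V is at the origin; V and S share the same y with |VS| = 34.4 and S on the −x side, so S = (-34.4, 0.00). VU is vertical with |VU| = 27.8 and U on the −y side, so U = (0.00, -27.8). The virtual corner opposite V is at (-34.4, -27.8). A1 meets SG tangentially, so HG is at right angles to SG and since A1 is tangent to AU there, HA ⟂ AU, with radius 5.5, so the center H sits 5.5 in from both sides at H = (-28.9, -22.3). That places the tangent points at G = (-34.4, -22.3) on SG and A = (-28.9, -27.8) on AU. Then |VG| = |G − V| = 41.0.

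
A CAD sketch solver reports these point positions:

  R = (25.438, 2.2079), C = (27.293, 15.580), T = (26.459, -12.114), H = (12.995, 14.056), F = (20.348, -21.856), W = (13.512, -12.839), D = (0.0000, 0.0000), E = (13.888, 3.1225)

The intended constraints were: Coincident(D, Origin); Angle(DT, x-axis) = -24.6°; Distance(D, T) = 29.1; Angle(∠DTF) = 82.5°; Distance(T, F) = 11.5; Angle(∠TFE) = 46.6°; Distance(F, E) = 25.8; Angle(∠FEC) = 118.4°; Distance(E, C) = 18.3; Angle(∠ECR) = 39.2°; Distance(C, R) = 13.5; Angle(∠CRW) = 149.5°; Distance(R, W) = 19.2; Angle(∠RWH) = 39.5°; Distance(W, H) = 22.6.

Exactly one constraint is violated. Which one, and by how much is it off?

Distance(W, H) = 22.6 — off by 4.30.

D = (0.00, 0.00) ✓; DT at -24.60° ✓; |DT| = 29.10 ✓; ∠DTF = 82.50° ✓; |TF| = 11.50 ✓; ∠TFE = 46.60° ✓; |FE| = 25.80 ✓; ∠FEC = 118.4° ✓; |EC| = 18.30 ✓; ∠ECR = 39.20° ✓; |CR| = 13.50 ✓; ∠CRW = 149.5° ✓; |RW| = 19.20 ✓; ∠RWH = 39.50° ✓; |WH| = 26.90 ✗.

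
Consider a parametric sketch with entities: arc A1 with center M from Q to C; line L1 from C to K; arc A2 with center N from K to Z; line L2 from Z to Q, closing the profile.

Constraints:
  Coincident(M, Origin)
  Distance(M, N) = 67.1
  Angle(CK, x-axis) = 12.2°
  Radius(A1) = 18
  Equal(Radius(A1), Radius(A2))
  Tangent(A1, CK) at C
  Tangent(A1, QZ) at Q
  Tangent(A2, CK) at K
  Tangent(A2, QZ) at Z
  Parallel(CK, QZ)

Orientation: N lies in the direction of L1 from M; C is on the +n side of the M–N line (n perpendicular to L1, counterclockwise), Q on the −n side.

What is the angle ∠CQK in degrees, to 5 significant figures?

61.786°

The slot axis is L1's direction at 12.2°, so u = (cos 12.2°, sin 12.2°) = (0.97742, 0.21132) and n = (−sin 12.2°, cos 12.2°) = (-0.21132, 0.97742). M is at the origin and N lies 67.1 along u from M, so N = 67.1·u = (65.585, 14.180). Tangency of A1 to both parallel lines with radius 18.0 puts C and Q at M ± 18.0·n: C = (-3.8038, 17.593), Q = (3.8038, -17.593). Equal radii place K and Z the same way about N: K = N + 18.0·n = (61.781, 31.773), Z = N − 18.0·n = (69.388, -3.4136). Then cos ∠CQK = QC·QK / (|QC||QK|), giving 61.786°.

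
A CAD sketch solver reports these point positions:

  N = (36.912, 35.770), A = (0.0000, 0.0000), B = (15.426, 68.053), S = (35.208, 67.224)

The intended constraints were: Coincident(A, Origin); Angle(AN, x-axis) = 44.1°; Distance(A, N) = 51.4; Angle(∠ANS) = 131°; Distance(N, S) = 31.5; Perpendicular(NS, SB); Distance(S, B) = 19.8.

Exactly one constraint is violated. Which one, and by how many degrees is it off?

Perpendicular(NS, SB) — off by 5.50°.

A = (0.00, 0.00) ✓; AN at 44.10° ✓; |AN| = 51.40 ✓; ∠ANS = 131.0° ✓; |NS| = 31.50 ✓; ∠(NS, SB) = 84.50° ✗; |SB| = 19.80 ✓.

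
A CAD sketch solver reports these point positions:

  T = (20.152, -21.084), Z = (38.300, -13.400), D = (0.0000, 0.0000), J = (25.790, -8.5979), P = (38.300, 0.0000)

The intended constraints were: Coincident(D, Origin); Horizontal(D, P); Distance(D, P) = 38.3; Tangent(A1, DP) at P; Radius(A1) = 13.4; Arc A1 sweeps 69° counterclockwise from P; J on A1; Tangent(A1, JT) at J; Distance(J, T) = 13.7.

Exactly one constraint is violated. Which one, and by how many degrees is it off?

Tangent(A1, JT) at J — off by 3.30°.

D = (0.00, 0.00) ✓; D.y = 0.00, P.y = 0.00 ✓; |DP| = 38.30 ✓; ∠(ZP, PD) = 90.00° ✓; |ZP| = 13.40 ✓; bearing(Z→J) − bearing(Z→P) = 69.00° ✓; |ZJ| = 13.40 ✓; ∠(ZJ, JT) = 93.30° ✗; |JT| = 13.70 ✓.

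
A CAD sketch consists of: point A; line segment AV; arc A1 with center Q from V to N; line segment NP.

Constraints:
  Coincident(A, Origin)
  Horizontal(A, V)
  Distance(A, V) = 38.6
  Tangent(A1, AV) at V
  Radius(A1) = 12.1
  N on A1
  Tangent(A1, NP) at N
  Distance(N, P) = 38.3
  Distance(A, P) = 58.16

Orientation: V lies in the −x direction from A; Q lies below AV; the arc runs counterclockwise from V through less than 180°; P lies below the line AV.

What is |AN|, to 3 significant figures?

52.2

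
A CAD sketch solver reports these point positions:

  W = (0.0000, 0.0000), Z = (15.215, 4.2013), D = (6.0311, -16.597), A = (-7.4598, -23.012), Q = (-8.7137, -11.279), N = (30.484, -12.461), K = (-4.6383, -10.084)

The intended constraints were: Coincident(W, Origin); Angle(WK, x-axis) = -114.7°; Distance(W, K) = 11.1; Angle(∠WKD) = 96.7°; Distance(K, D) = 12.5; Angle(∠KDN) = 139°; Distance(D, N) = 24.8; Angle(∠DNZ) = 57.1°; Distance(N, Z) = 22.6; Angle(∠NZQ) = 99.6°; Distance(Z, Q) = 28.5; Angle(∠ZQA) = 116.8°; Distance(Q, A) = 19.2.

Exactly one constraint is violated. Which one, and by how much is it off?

Distance(Q, A) = 19.2 — off by 7.40.

W = (0.00, 0.00) ✓; WK at -114.7° ✓; |WK| = 11.10 ✓; ∠WKD = 96.70° ✓; |KD| = 12.50 ✓; ∠KDN = 139.0° ✓; |DN| = 24.80 ✓; ∠DNZ = 57.10° ✓; |NZ| = 22.60 ✓; ∠NZQ = 99.60° ✓; |ZQ| = 28.50 ✓; ∠ZQA = 116.8° ✓; |QA| = 11.80 ✗.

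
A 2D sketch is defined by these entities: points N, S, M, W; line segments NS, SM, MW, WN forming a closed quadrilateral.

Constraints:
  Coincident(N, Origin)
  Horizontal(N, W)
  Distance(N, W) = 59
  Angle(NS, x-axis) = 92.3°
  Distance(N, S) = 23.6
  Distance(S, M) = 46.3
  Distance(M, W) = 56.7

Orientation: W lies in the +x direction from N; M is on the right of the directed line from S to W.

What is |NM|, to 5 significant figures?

23.087

N is at the origin; NW is horizontal with |NW| = 59.0 and W in +x, so W = (59.0, 0). NS runs at 92.3° with |NS| = 23.6, so S = (-0.94711, 23.581). M is determined by |SM| = 46.3 and |MW| = 56.7 together: it lies at the intersection of circle(S, 46.3) and circle(W, 56.7). With |SW| = 64.418, the foot of the radical line on SW is 23.895 from S and the perpendicular offset is √(46.3² − 23.895²) = 39.658. Taking the right-of-SW solution: M = (6.7720, -22.071).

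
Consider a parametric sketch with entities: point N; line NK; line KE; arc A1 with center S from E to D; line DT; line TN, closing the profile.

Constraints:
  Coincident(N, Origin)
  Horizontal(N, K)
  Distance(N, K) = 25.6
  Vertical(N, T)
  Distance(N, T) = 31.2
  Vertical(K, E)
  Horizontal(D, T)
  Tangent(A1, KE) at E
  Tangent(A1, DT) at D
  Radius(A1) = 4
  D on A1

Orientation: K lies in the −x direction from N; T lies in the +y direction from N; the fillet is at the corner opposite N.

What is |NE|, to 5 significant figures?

37.352

N is at the origin; NK is horizontal with |NK| = 25.6 and K on the −x side, so K = (-25.600, 0.0000). N and T share the same x with |NT| = 31.2 and T on the +y side, so T = (0.0000, 31.200). The virtual corner opposite N is at (-25.600, 31.200). The tangent condition forces SE to be normal to KE and the tangent condition forces SD to be normal to DT, with radius 4.0, so the center S sits 4.0 in from both sides at S = (-21.600, 27.200). That places the tangent points at E = (-25.600, 27.200) on KE and D = (-21.600, 31.200) on DT. Then |NE| = |E − N| = 37.352.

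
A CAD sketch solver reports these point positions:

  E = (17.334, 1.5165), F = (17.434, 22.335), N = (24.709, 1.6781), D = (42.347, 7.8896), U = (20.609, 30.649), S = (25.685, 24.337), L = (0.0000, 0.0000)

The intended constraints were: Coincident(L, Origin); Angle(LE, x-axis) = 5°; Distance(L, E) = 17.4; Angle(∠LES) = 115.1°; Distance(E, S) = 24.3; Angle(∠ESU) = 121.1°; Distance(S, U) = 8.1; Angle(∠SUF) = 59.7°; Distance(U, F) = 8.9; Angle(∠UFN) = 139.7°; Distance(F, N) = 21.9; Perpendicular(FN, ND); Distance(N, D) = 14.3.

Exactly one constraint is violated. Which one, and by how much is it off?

Distance(N, D) = 14.3 — off by 4.40.

L = (0.00, 0.00) ✓; LE at 5.000° ✓; |LE| = 17.40 ✓; ∠LES = 115.1° ✓; |ES| = 24.30 ✓; ∠ESU = 121.1° ✓; |SU| = 8.100 ✓; ∠SUF = 59.71° ✓; |UF| = 8.900 ✓; ∠UFN = 139.7° ✓; |FN| = 21.90 ✓; ∠(FN, ND) = 90.00° ✓; |ND| = 18.70 ✗.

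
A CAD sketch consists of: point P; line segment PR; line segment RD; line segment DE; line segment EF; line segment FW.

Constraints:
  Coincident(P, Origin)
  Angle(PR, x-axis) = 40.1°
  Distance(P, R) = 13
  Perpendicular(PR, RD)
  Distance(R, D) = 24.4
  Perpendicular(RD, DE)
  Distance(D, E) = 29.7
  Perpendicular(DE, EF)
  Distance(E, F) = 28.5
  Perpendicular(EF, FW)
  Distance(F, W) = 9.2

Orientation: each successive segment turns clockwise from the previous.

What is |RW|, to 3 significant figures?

20.9

DE is perpendicular to EF, so EF runs at 130°; with |EF| = 28.5, F = (-15.4, -7.62). EF is perpendicular to FW, so FW runs at 40.1°; with |FW| = 9.2, W = (-8.38, -1.69). Then |RW| = |W − R| = 20.9.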